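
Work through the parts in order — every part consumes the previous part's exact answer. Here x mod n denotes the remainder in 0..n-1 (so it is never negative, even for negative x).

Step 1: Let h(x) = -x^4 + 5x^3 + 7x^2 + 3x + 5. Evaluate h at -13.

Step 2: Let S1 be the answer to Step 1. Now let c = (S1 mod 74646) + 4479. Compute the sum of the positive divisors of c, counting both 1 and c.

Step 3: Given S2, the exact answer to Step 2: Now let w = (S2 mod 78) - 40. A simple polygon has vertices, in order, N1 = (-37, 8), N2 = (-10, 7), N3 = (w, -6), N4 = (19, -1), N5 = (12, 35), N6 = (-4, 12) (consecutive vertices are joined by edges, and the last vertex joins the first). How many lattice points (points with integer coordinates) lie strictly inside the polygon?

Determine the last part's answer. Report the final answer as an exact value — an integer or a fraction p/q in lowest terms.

Step 1: -1*(-13)^4 + 5*(-13)^3 + 7*(-13)^2 + 3*(-13)^1 + 5 = (-28561) + (-10985) + (1183) + (-39) + (5) = -38397; answer -38397
Step 2: S1 = -38397; c = 40728; 40728 = 2^3 * 3 * 1697; sigma = (1 + 2 + 4 + 8) * (1 + 3) * (1 + 1697) = 15 * 4 * 1698 = 101880; answer 101880
Step 3: S2 = 101880; w = -28; cross terms: (-37*7 - -10*8)=-179, (-10*-6 - -28*7)=256, (-28*-1 - 19*-6)=142, (19*35 - 12*-1)=677, (12*12 - -4*35)=284, (-4*8 - -37*12)=412; twice the area = |1592| = 1592; area = 796; boundary points = 1 + 1 + 1 + 1 + 1 + 1 = 6; strictly interior points = area - boundary/2 + 1 = 794; answer 794

794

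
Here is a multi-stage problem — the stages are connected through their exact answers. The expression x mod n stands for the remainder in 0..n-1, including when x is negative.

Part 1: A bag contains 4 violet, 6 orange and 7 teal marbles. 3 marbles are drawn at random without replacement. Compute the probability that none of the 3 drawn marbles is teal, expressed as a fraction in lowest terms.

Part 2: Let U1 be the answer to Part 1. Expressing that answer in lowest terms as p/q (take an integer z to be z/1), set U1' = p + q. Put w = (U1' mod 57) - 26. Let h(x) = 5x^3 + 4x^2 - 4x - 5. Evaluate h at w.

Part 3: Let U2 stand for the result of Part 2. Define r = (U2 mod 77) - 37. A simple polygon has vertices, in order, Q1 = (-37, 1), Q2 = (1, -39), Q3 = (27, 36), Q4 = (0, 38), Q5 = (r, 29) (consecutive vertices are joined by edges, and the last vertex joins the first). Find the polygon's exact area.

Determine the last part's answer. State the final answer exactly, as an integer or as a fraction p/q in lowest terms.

2870

Part 1: total draws C(17,3) = 680; favorable C(10,3) = 120; P = 3/17; answer 3/17
Part 2: U1 = 3/17; threaded value p + q = 20; w = -6; 5*(-6)^3 + 4*(-6)^2 - 4*(-6)^1 - 5 = (-1080) + (144) + (24) + (-5) = -917; answer -917
Part 3: U2 = -917; r = -30; cross terms: (-37*-39 - 1*1)=1442, (1*36 - 27*-39)=1089, (27*38 - 0*36)=1026, (0*29 - -30*38)=1140, (-30*1 - -37*29)=1043; twice the area = |5740| = 5740; area = 2870; answer 2870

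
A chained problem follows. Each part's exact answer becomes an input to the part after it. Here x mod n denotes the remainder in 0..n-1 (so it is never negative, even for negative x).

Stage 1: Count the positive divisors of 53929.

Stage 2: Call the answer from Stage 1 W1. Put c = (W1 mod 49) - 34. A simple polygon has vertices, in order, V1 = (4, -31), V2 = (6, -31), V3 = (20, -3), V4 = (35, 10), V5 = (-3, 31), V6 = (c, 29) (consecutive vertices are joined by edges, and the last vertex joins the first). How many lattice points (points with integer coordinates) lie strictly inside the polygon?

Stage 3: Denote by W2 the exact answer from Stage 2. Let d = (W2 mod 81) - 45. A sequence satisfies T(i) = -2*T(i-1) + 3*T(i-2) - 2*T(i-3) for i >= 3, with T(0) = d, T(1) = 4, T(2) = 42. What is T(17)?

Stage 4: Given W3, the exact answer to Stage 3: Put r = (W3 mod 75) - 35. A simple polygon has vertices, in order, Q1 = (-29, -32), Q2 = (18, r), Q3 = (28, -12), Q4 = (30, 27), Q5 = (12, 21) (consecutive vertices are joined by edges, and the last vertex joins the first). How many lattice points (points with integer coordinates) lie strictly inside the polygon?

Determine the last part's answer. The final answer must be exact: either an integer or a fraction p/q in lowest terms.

1370

Stage 1: 53929 = 199 * 271; number of divisors = (1+1) * (1+1) = 4; answer 4
Stage 2: W1 = 4; c = -30; cross terms: (4*-31 - 6*-31)=62, (6*-3 - 20*-31)=602, (20*10 - 35*-3)=305, (35*31 - -3*10)=1115, (-3*29 - -30*31)=843, (-30*-31 - 4*29)=814; twice the area = |3741| = 3741; area = 3741/2; boundary points = 2 + 14 + 1 + 1 + 1 + 2 = 21; strictly interior points = area - boundary/2 + 1 = 1861; answer 1861
Stage 3: W2 = 1861; d = 34; T(3) = -2*(42) + 3*(4) - 2*(34) = -140; iterating: T(3)=-140, T(4)=398, T(5)=-1300, T(6)=4074, T(7)=-12844, T(8)=40510, T(9)=-127700, T(10)=402618, T(11)=-1269356, T(12)=4001966, T(13)=-12617236, T(14)=39779082, T(15)=-125413804, T(16)=395399326, T(17)=-1246598228; answer -1246598228
Stage 4: W3 = -1246598228; r = -13; cross terms: (-29*-13 - 18*-32)=953, (18*-12 - 28*-13)=148, (28*27 - 30*-12)=1116, (30*21 - 12*27)=306, (12*-32 - -29*21)=225; twice the area = |2748| = 2748; area = 1374; boundary points = 1 + 1 + 1 + 6 + 1 = 10; strictly interior points = area - boundary/2 + 1 = 1370; answer 1370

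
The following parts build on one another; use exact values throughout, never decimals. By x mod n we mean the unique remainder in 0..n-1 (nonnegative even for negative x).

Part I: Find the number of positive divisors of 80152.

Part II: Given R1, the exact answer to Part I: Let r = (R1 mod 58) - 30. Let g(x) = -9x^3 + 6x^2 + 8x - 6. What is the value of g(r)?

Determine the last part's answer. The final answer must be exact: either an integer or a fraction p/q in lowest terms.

25754

Part I: 80152 = 2^3 * 43 * 233; number of divisors = (3+1) * (1+1) * (1+1) = 16; answer 16
Part II: R1 = 16; r = -14; -9*(-14)^3 + 6*(-14)^2 + 8*(-14)^1 - 6 = (24696) + (1176) + (-112) + (-6) = 25754; answer 25754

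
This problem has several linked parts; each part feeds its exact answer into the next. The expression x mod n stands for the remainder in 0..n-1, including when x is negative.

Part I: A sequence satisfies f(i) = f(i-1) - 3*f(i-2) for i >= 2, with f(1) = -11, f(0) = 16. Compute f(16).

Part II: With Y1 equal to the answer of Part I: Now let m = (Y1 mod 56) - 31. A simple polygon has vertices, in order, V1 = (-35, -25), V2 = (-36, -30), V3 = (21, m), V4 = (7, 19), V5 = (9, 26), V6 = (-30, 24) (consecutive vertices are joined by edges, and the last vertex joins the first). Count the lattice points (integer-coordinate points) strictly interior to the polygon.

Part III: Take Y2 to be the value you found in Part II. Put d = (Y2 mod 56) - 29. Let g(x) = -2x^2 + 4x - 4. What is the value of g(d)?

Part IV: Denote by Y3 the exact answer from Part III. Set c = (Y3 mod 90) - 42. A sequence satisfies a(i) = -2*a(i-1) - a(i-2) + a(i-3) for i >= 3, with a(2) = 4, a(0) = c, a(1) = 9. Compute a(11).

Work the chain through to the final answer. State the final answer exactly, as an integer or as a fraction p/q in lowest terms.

603

Part I: f(2) = 1*(-11) - 3*(16) = -59; iterating: f(2)=-59, f(3)=-26, f(4)=151, f(5)=229, f(6)=-224, f(7)=-911, f(8)=-239, f(9)=2494, f(10)=3211, f(11)=-4271, f(12)=-13904, f(13)=-1091, f(14)=40621, f(15)=43894, f(16)=-77969; answer -77969
Part II: Y1 = -77969; m = 8; cross terms: (-35*-30 - -36*-25)=150, (-36*8 - 21*-30)=342, (21*19 - 7*8)=343, (7*26 - 9*19)=11, (9*24 - -30*26)=996, (-30*-25 - -35*24)=1590; twice the area = |3432| = 3432; area = 1716; boundary points = 1 + 19 + 1 + 1 + 1 + 1 = 24; strictly interior points = area - boundary/2 + 1 = 1705; answer 1705
Part III: Y2 = 1705; d = -4; -2*(-4)^2 + 4*(-4)^1 - 4 = (-32) + (-16) + (-4) = -52; answer -52
Part IV: Y3 = -52; c = -4; a(3) = -2*(4) - 1*(9) + 1*(-4) = -21; iterating: a(3)=-21, a(4)=47, a(5)=-69, a(6)=70, a(7)=-24, a(8)=-91, a(9)=276, a(10)=-485, a(11)=603; answer 603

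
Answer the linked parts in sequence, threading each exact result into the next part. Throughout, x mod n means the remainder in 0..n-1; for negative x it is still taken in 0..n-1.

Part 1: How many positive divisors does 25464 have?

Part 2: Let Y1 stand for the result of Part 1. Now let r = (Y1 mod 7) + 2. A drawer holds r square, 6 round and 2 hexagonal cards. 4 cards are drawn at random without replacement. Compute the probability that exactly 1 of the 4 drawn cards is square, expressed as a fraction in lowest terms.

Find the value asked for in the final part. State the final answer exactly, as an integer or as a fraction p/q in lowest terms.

224/495

Part 1: 25464 = 2^3 * 3 * 1061; number of divisors = (3+1) * (1+1) * (1+1) = 16; answer 16
Part 2: Y1 = 16; r = 4; total draws C(12,4) = 495; favorable C(4,1)*C(8,3) = 224; P = 224/495; answer 224/495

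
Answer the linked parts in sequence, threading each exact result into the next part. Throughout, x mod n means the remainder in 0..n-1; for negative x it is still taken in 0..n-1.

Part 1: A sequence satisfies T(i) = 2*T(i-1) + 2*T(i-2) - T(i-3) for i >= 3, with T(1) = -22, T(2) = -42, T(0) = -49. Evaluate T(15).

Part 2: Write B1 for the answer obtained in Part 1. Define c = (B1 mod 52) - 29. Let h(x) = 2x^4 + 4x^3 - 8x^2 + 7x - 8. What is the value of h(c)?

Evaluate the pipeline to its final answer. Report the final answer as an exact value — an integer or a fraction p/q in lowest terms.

Part 1: T(3) = 2*(-42) + 2*(-22) - 1*(-49) = -79; iterating: T(3)=-79, T(4)=-220, T(5)=-556, T(6)=-1473, T(7)=-3838, T(8)=-10066, T(9)=-26335, T(10)=-68964, T(11)=-180532, T(12)=-472657, T(13)=-1237414, T(14)=-3239610, T(15)=-8481391; answer -8481391
Part 2: B1 = -8481391; c = -12; 2*(-12)^4 + 4*(-12)^3 - 8*(-12)^2 + 7*(-12)^1 - 8 = (41472) + (-6912) + (-1152) + (-84) + (-8) = 33316; answer 33316

33316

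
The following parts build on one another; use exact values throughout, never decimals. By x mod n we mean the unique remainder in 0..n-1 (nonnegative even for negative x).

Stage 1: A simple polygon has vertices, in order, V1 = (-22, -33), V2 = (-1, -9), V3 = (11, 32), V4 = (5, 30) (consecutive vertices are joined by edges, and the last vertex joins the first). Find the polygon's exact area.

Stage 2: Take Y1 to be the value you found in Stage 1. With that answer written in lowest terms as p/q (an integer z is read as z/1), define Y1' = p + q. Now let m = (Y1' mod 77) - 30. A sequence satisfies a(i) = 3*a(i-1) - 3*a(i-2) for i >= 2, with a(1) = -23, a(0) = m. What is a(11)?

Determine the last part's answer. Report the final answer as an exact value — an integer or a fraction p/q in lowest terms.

Stage 1: cross terms: (-22*-9 - -1*-33)=165, (-1*32 - 11*-9)=67, (11*30 - 5*32)=170, (5*-33 - -22*30)=495; twice the area = |897| = 897; area = 897/2; answer 897/2
Stage 2: Y1 = 897/2; threaded value p + q = 899; m = 22; a(2) = 3*(-23) - 3*(22) = -135; iterating: a(2)=-135, a(3)=-336, a(4)=-603, a(5)=-801, a(6)=-594, a(7)=621, a(8)=3645, a(9)=9072, a(10)=16281, a(11)=21627; answer 21627

21627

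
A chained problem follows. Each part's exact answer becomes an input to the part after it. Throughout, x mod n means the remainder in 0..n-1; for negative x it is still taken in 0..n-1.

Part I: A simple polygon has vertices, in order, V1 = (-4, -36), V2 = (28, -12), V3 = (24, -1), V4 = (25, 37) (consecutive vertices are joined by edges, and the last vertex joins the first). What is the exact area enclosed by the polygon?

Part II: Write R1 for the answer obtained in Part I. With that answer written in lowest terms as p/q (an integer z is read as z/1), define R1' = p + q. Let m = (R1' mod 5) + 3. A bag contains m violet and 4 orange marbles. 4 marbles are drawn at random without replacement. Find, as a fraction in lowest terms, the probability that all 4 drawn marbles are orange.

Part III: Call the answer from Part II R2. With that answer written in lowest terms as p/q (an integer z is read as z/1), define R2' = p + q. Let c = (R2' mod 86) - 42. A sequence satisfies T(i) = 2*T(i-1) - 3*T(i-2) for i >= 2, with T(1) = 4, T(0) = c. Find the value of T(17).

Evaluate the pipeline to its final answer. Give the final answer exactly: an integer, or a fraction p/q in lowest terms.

Part I: cross terms: (-4*-12 - 28*-36)=1056, (28*-1 - 24*-12)=260, (24*37 - 25*-1)=913, (25*-36 - -4*37)=-752; twice the area = |1477| = 1477; area = 1477/2; answer 1477/2
Part II: R1 = 1477/2; threaded value p + q = 1479; m = 7; total draws C(11,4) = 330; favorable C(4,4) = 1; P = 1/330; answer 1/330
Part III: R2 = 1/330; threaded value p + q = 331; c = 31; T(2) = 2*(4) - 3*(31) = -85; iterating: T(2)=-85, T(3)=-182, T(4)=-109, T(5)=328, T(6)=983, T(7)=982, T(8)=-985, T(9)=-4916, T(10)=-6877, T(11)=994, T(12)=22619, T(13)=42256, T(14)=16655, T(15)=-93458, T(16)=-236881, T(17)=-193388; answer -193388

-193388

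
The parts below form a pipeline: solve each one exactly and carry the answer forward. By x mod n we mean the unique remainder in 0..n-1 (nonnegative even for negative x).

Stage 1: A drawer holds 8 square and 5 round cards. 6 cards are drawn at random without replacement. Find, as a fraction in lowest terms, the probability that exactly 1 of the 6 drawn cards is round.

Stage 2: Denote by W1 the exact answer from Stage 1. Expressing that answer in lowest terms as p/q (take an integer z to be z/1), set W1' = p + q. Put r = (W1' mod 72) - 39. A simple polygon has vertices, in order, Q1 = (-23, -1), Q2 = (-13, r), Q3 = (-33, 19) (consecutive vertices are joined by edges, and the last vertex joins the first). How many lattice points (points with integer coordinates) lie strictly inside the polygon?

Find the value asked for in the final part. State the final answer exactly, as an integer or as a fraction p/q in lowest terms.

240

Stage 1: total draws C(13,6) = 1716; favorable C(5,1)*C(8,5) = 280; P = 70/429; answer 70/429
Stage 2: W1 = 70/429; threaded value p + q = 499; r = 28; cross terms: (-23*28 - -13*-1)=-657, (-13*19 - -33*28)=677, (-33*-1 - -23*19)=470; twice the area = |490| = 490; area = 245; boundary points = 1 + 1 + 10 = 12; strictly interior points = area - boundary/2 + 1 = 240; answer 240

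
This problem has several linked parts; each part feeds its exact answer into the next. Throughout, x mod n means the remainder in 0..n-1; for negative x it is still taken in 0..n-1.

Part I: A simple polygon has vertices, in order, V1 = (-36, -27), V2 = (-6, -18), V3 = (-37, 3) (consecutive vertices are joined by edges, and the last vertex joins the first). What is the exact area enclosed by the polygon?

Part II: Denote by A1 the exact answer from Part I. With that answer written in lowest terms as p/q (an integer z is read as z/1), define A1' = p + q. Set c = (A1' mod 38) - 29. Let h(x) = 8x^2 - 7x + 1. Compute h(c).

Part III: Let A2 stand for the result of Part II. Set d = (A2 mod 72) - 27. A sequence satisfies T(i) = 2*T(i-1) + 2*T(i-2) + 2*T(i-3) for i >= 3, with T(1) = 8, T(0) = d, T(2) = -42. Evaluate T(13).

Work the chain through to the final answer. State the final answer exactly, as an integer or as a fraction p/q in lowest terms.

-3391552

Part I: cross terms: (-36*-18 - -6*-27)=486, (-6*3 - -37*-18)=-684, (-37*-27 - -36*3)=1107; twice the area = |909| = 909; area = 909/2; answer 909/2
Part II: A1 = 909/2; threaded value p + q = 911; c = 8; 8*(8)^2 - 7*(8)^1 + 1 = (512) + (-56) + (1) = 457; answer 457
Part III: A2 = 457; d = -2; T(3) = 2*(-42) + 2*(8) + 2*(-2) = -72; iterating: T(3)=-72, T(4)=-212, T(5)=-652, T(6)=-1872, T(7)=-5472, T(8)=-15992, T(9)=-46672, T(10)=-136272, T(11)=-397872, T(12)=-1161632, T(13)=-3391552; answer -3391552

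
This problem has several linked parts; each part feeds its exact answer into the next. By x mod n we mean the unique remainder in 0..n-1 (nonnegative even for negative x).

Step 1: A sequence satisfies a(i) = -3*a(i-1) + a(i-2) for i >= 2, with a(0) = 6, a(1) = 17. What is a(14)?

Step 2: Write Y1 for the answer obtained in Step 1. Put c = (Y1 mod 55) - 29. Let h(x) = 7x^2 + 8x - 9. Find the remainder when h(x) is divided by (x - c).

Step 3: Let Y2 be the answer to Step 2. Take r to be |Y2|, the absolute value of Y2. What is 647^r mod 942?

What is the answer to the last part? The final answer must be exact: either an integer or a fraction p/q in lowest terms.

629

Step 1: a(2) = -3*(17) + 1*(6) = -45; iterating: a(2)=-45, a(3)=152, a(4)=-501, a(5)=1655, a(6)=-5466, a(7)=18053, a(8)=-59625, a(9)=196928, a(10)=-650409, a(11)=2148155, a(12)=-7094874, a(13)=23432777, a(14)=-77393205; answer -77393205
Step 2: Y1 = -77393205; c = 16; remainder = value at the root: 7*(16)^2 + 8*(16)^1 - 9 = (1792) + (128) + (-9) = 1911; answer 1911
Step 3: Y2 = 1911; r = 1911; squarings mod 942: 647^1=647, 647^2=361, 647^4=325, 647^8=121, 647^16=511, 647^32=187, 647^64=115, 647^128=37, 647^256=427, 647^512=523, 647^1024=349; 647^1911 = 647^1 * 647^2 * 647^4 * 647^16 * 647^32 * 647^64 * 647^256 * 647^512 * 647^1024 = 629 (mod 942); answer 629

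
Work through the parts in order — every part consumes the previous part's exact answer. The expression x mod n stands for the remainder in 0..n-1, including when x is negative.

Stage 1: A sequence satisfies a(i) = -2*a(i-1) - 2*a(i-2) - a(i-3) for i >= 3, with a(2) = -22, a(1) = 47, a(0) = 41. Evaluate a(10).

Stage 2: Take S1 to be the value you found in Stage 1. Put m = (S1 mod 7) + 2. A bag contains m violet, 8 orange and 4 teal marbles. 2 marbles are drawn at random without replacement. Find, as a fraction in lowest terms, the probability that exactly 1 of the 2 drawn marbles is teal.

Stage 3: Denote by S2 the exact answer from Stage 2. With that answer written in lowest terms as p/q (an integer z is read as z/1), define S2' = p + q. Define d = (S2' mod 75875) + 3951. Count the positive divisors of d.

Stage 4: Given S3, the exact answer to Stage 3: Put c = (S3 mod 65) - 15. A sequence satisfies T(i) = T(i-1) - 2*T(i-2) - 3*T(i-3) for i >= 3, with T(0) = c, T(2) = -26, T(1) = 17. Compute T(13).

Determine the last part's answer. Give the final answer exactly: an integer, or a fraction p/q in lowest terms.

23443

Stage 1: a(3) = -2*(-22) - 2*(47) - 1*(41) = -91; iterating: a(3)=-91, a(4)=179, a(5)=-154, a(6)=41, a(7)=47, a(8)=-22, a(9)=-91, a(10)=179; answer 179
Stage 2: S1 = 179; m = 6; total draws C(18,2) = 153; favorable C(4,1)*C(14,1) = 56; P = 56/153; answer 56/153
Stage 3: S2 = 56/153; threaded value p + q = 209; d = 4160; 4160 = 2^6 * 5 * 13; number of divisors = (6+1) * (1+1) * (1+1) = 28; answer 28
Stage 4: S3 = 28; c = 13; T(3) = 1*(-26) - 2*(17) - 3*(13) = -99; iterating: T(3)=-99, T(4)=-98, T(5)=178, T(6)=671, T(7)=609, T(8)=-1267, T(9)=-4498, T(10)=-3791, T(11)=9006, T(12)=30082, T(13)=23443; answer 23443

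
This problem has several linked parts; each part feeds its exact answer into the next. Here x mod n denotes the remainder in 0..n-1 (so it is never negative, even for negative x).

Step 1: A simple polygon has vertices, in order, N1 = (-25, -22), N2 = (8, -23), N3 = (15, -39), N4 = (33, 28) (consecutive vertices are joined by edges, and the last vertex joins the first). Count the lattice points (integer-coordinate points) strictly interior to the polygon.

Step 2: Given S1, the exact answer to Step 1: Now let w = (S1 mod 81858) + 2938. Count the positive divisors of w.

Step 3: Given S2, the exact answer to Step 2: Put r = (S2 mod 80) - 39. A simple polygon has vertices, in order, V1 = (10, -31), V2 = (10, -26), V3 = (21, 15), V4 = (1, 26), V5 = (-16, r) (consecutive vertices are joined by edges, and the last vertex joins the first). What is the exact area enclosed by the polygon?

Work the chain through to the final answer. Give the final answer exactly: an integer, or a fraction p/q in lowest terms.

Step 1: cross terms: (-25*-23 - 8*-22)=751, (8*-39 - 15*-23)=33, (15*28 - 33*-39)=1707, (33*-22 - -25*28)=-26; twice the area = |2465| = 2465; area = 2465/2; boundary points = 1 + 1 + 1 + 2 = 5; strictly interior points = area - boundary/2 + 1 = 1231; answer 1231
Step 2: S1 = 1231; w = 4169; 4169 = 11 * 379; number of divisors = (1+1) * (1+1) = 4; answer 4
Step 3: S2 = 4; r = -35; cross terms: (10*-26 - 10*-31)=50, (10*15 - 21*-26)=696, (21*26 - 1*15)=531, (1*-35 - -16*26)=381, (-16*-31 - 10*-35)=846; twice the area = |2504| = 2504; area = 1252; answer 1252

1252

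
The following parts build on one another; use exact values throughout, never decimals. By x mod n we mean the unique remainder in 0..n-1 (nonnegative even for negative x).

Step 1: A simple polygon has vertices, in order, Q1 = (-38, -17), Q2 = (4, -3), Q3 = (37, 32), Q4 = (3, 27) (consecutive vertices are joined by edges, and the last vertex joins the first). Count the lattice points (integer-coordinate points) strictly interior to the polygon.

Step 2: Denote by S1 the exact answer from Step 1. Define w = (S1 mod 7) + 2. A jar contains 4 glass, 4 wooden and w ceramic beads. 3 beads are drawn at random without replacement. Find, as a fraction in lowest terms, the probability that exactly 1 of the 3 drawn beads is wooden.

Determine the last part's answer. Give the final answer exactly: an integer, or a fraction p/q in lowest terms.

Step 1: cross terms: (-38*-3 - 4*-17)=182, (4*32 - 37*-3)=239, (37*27 - 3*32)=903, (3*-17 - -38*27)=975; twice the area = |2299| = 2299; area = 2299/2; boundary points = 14 + 1 + 1 + 1 = 17; strictly interior points = area - boundary/2 + 1 = 1142; answer 1142
Step 2: S1 = 1142; w = 3; total draws C(11,3) = 165; favorable C(4,1)*C(7,2) = 84; P = 28/55; answer 28/55

28/55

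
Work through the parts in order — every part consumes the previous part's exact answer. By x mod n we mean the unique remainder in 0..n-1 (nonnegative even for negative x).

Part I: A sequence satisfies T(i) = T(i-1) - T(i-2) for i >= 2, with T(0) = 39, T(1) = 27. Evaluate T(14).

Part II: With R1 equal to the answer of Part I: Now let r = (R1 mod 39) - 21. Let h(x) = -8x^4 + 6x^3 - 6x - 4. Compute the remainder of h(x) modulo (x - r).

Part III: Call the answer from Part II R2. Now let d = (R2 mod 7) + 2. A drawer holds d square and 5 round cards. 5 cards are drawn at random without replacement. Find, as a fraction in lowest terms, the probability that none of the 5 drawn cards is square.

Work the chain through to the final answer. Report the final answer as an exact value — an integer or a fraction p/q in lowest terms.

Part I: T(2) = 1*(27) - 1*(39) = -12; iterating: T(2)=-12, T(3)=-39, T(4)=-27, T(5)=12, T(6)=39, T(7)=27, T(8)=-12, T(9)=-39, T(10)=-27, T(11)=12, T(12)=39, T(13)=27, T(14)=-12; answer -12
Part II: R1 = -12; r = 6; remainder = value at the root: -8*(6)^4 + 6*(6)^3 - 6*(6)^1 - 4 = (-10368) + (1296) + (-36) + (-4) = -9112; answer -9112
Part III: R2 = -9112; d = 4; total draws C(9,5) = 126; favorable C(5,5) = 1; P = 1/126; answer 1/126

1/126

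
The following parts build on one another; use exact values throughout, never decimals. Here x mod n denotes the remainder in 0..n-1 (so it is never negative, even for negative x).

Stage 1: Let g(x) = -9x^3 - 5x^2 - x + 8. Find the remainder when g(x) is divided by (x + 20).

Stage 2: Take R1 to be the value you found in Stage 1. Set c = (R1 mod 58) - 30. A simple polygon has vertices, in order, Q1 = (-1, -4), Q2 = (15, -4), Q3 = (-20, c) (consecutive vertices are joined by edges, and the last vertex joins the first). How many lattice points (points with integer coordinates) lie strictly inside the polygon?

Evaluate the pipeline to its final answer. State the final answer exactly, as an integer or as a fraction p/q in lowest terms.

24

Stage 1: remainder = value at the root: -9*(-20)^3 - 5*(-20)^2 - 1*(-20)^1 + 8 = (72000) + (-2000) + (20) + (8) = 70028; answer 70028
Stage 2: R1 = 70028; c = -8; cross terms: (-1*-4 - 15*-4)=64, (15*-8 - -20*-4)=-200, (-20*-4 - -1*-8)=72; twice the area = |-64| = 64; area = 32; boundary points = 16 + 1 + 1 = 18; strictly interior points = area - boundary/2 + 1 = 24; answer 24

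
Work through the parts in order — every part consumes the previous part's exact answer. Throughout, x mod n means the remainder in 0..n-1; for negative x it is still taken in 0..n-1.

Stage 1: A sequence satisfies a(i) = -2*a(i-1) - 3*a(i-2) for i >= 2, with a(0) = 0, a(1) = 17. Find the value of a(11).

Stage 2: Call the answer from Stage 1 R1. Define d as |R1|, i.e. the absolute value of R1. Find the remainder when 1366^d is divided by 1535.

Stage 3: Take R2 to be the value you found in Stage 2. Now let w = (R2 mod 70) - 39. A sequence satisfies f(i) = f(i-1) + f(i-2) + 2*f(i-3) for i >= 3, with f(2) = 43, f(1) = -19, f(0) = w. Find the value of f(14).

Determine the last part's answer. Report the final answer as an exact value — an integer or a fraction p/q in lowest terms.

Stage 1: a(2) = -2*(17) - 3*(0) = -34; iterating: a(2)=-34, a(3)=17, a(4)=68, a(5)=-187, a(6)=170, a(7)=221, a(8)=-952, a(9)=1241, a(10)=374, a(11)=-4471; answer -4471
Stage 2: R1 = -4471; d = 4471; squarings mod 1535: 1366^1=1366, 1366^2=931, 1366^4=1021, 1366^8=176, 1366^16=276, 1366^32=961, 1366^64=986, 1366^128=541, 1366^256=1031, 1366^512=741, 1366^1024=1086, 1366^2048=516, 1366^4096=701; 1366^4471 = 1366^1 * 1366^2 * 1366^4 * 1366^16 * 1366^32 * 1366^64 * 1366^256 * 1366^4096 = 521 (mod 1535); answer 521
Stage 3: R2 = 521; w = -8; f(3) = 1*(43) + 1*(-19) + 2*(-8) = 8; iterating: f(3)=8, f(4)=13, f(5)=107, f(6)=136, f(7)=269, f(8)=619, f(9)=1160, f(10)=2317, f(11)=4715, f(12)=9352, f(13)=18701, f(14)=37483; answer 37483

37483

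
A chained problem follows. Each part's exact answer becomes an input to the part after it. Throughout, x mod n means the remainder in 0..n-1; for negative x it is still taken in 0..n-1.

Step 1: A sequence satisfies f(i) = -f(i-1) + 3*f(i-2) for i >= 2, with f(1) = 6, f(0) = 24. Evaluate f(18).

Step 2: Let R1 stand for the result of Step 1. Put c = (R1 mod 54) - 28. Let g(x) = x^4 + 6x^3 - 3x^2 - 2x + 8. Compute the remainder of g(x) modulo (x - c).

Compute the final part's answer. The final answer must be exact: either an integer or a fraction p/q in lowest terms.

206768

Step 1: f(2) = -1*(6) + 3*(24) = 66; iterating: f(2)=66, f(3)=-48, f(4)=246, f(5)=-390, f(6)=1128, f(7)=-2298, f(8)=5682, f(9)=-12576, f(10)=29622, f(11)=-67350, f(12)=156216, f(13)=-358266, f(14)=826914, f(15)=-1901712, f(16)=4382454, f(17)=-10087590, f(18)=23234952; answer 23234952
Step 2: R1 = 23234952; c = 20; remainder = value at the root: 1*(20)^4 + 6*(20)^3 - 3*(20)^2 - 2*(20)^1 + 8 = (160000) + (48000) + (-1200) + (-40) + (8) = 206768; answer 206768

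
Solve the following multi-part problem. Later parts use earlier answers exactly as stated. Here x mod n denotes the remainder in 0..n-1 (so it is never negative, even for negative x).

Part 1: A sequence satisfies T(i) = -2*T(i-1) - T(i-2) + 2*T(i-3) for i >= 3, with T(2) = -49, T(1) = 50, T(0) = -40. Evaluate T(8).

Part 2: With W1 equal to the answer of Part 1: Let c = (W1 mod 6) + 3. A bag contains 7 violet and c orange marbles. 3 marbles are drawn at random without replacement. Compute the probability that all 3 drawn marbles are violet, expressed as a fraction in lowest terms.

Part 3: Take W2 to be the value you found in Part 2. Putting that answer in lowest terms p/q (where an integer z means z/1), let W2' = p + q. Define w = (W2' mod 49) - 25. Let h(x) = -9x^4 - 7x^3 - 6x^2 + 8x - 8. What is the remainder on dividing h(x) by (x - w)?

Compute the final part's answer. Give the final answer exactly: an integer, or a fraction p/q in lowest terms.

Part 1: T(3) = -2*(-49) - 1*(50) + 2*(-40) = -32; iterating: T(3)=-32, T(4)=213, T(5)=-492, T(6)=707, T(7)=-496, T(8)=-699; answer -699
Part 2: W1 = -699; c = 6; total draws C(13,3) = 286; favorable C(7,3) = 35; P = 35/286; answer 35/286
Part 3: W2 = 35/286; threaded value p + q = 321; w = 2; remainder = value at the root: -9*(2)^4 - 7*(2)^3 - 6*(2)^2 + 8*(2)^1 - 8 = (-144) + (-56) + (-24) + (16) + (-8) = -216; answer -216

-216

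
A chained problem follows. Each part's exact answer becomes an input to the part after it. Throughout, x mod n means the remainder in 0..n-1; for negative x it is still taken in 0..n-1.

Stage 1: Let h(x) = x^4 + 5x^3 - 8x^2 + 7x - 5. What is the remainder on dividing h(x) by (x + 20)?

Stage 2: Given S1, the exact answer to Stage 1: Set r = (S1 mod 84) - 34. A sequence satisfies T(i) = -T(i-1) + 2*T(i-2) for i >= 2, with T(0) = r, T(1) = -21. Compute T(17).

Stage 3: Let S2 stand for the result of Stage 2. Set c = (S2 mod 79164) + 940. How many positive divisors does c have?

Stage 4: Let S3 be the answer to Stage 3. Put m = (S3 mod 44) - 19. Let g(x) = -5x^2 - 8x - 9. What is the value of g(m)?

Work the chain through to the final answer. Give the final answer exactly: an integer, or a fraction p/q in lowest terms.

-1014

Stage 1: remainder = value at the root: 1*(-20)^4 + 5*(-20)^3 - 8*(-20)^2 + 7*(-20)^1 - 5 = (160000) + (-40000) + (-3200) + (-140) + (-5) = 116655; answer 116655
Stage 2: S1 = 116655; r = 29; T(2) = -1*(-21) + 2*(29) = 79; iterating: T(2)=79, T(3)=-121, T(4)=279, T(5)=-521, T(6)=1079, T(7)=-2121, T(8)=4279, T(9)=-8521, T(10)=17079, T(11)=-34121, T(12)=68279, T(13)=-136521, T(14)=273079, T(15)=-546121, T(16)=1092279, T(17)=-2184521; answer -2184521
Stage 3: S2 = -2184521; c = 33011; 33011 = 11 * 3001; number of divisors = (1+1) * (1+1) = 4; answer 4
Stage 4: S3 = 4; m = -15; -5*(-15)^2 - 8*(-15)^1 - 9 = (-1125) + (120) + (-9) = -1014; answer -1014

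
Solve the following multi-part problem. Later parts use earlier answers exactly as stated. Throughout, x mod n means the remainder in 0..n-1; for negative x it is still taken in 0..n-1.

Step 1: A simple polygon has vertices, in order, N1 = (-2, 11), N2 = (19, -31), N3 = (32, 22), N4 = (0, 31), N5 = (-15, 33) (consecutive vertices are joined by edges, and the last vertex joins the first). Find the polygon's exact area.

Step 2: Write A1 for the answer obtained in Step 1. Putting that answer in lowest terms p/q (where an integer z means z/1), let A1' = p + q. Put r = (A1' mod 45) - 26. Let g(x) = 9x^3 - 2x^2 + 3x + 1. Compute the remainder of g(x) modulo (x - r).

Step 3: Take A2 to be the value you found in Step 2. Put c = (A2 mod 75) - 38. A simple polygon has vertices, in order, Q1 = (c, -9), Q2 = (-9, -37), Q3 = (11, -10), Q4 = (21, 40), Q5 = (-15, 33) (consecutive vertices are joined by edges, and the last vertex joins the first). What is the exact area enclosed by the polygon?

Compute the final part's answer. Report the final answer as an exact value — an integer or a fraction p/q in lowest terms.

Step 1: cross terms: (-2*-31 - 19*11)=-147, (19*22 - 32*-31)=1410, (32*31 - 0*22)=992, (0*33 - -15*31)=465, (-15*11 - -2*33)=-99; twice the area = |2621| = 2621; area = 2621/2; answer 2621/2
Step 2: A1 = 2621/2; threaded value p + q = 2623; r = -13; remainder = value at the root: 9*(-13)^3 - 2*(-13)^2 + 3*(-13)^1 + 1 = (-19773) + (-338) + (-39) + (1) = -20149; answer -20149
Step 3: A2 = -20149; c = -12; cross terms: (-12*-37 - -9*-9)=363, (-9*-10 - 11*-37)=497, (11*40 - 21*-10)=650, (21*33 - -15*40)=1293, (-15*-9 - -12*33)=531; twice the area = |3334| = 3334; area = 1667; answer 1667

1667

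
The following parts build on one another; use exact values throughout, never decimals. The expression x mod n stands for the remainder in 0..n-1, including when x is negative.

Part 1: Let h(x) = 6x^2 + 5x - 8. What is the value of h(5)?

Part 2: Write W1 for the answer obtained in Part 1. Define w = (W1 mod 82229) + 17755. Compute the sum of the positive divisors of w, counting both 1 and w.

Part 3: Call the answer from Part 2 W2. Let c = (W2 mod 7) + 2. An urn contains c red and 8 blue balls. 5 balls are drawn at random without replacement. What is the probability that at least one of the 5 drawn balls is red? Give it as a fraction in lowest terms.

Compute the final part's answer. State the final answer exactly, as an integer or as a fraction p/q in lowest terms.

Part 1: 6*(5)^2 + 5*(5)^1 - 8 = (150) + (25) + (-8) = 167; answer 167
Part 2: W1 = 167; w = 17922; 17922 = 2 * 3 * 29 * 103; sigma = (1 + 2) * (1 + 3) * (1 + 29) * (1 + 103) = 3 * 4 * 30 * 104 = 37440; answer 37440
Part 3: W2 = 37440; c = 6; total draws C(14,5) = 2002; complement C(8,5) = 56; favorable 2002 - 56 = 1946; P = 139/143; answer 139/143

139/143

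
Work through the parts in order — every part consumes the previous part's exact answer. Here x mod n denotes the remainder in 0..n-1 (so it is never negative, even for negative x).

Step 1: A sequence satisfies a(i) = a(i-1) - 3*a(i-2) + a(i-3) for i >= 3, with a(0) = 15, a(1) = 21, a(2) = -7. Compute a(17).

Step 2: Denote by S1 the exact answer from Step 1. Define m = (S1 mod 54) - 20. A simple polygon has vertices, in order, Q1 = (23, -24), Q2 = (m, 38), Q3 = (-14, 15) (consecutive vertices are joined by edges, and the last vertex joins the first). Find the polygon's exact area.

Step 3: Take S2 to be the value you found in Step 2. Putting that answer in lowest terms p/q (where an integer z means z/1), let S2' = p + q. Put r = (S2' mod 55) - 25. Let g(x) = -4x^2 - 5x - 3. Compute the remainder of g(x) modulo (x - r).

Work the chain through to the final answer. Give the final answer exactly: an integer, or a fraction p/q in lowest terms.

-744

Step 1: a(3) = 1*(-7) - 3*(21) + 1*(15) = -55; iterating: a(3)=-55, a(4)=-13, a(5)=145, a(6)=129, a(7)=-319, a(8)=-561, a(9)=525, a(10)=1889, a(11)=-247, a(12)=-5389, a(13)=-2759, a(14)=13161, a(15)=16049, a(16)=-26193, a(17)=-61179; answer -61179
Step 2: S1 = -61179; m = -17; cross terms: (23*38 - -17*-24)=466, (-17*15 - -14*38)=277, (-14*-24 - 23*15)=-9; twice the area = |734| = 734; area = 367; answer 367
Step 3: S2 = 367; threaded value p + q = 368; r = 13; remainder = value at the root: -4*(13)^2 - 5*(13)^1 - 3 = (-676) + (-65) + (-3) = -744; answer -744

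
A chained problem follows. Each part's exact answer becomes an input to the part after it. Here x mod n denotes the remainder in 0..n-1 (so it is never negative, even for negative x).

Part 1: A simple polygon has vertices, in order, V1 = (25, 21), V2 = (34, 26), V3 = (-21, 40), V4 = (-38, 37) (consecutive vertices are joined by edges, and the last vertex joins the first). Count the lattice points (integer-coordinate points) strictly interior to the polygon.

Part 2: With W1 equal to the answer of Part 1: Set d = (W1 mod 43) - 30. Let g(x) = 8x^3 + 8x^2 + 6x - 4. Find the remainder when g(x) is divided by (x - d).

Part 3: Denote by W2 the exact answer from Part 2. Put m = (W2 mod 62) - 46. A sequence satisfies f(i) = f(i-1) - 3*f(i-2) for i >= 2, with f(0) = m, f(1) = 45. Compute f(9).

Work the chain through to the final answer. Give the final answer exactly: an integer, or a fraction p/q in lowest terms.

Part 1: cross terms: (25*26 - 34*21)=-64, (34*40 - -21*26)=1906, (-21*37 - -38*40)=743, (-38*21 - 25*37)=-1723; twice the area = |862| = 862; area = 431; boundary points = 1 + 1 + 1 + 1 = 4; strictly interior points = area - boundary/2 + 1 = 430; answer 430
Part 2: W1 = 430; d = -30; remainder = value at the root: 8*(-30)^3 + 8*(-30)^2 + 6*(-30)^1 - 4 = (-216000) + (7200) + (-180) + (-4) = -208984; answer -208984
Part 3: W2 = -208984; m = -28; f(2) = 1*(45) - 3*(-28) = 129; iterating: f(2)=129, f(3)=-6, f(4)=-393, f(5)=-375, f(6)=804, f(7)=1929, f(8)=-483, f(9)=-6270; answer -6270

-6270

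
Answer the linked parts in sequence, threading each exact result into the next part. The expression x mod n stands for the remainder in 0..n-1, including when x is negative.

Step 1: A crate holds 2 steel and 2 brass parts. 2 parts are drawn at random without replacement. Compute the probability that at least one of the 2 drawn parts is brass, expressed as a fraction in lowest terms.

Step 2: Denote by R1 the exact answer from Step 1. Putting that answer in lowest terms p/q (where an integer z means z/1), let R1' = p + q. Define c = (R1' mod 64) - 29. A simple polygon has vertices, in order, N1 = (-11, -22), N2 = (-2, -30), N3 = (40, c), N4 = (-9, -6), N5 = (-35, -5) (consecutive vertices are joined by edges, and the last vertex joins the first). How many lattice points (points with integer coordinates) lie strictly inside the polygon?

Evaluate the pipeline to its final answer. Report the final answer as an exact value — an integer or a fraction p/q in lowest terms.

831

Step 1: total draws C(4,2) = 6; complement C(2,2) = 1; favorable 6 - 1 = 5; P = 5/6; answer 5/6
Step 2: R1 = 5/6; threaded value p + q = 11; c = -18; cross terms: (-11*-30 - -2*-22)=286, (-2*-18 - 40*-30)=1236, (40*-6 - -9*-18)=-402, (-9*-5 - -35*-6)=-165, (-35*-22 - -11*-5)=715; twice the area = |1670| = 1670; area = 835; boundary points = 1 + 6 + 1 + 1 + 1 = 10; strictly interior points = area - boundary/2 + 1 = 831; answer 831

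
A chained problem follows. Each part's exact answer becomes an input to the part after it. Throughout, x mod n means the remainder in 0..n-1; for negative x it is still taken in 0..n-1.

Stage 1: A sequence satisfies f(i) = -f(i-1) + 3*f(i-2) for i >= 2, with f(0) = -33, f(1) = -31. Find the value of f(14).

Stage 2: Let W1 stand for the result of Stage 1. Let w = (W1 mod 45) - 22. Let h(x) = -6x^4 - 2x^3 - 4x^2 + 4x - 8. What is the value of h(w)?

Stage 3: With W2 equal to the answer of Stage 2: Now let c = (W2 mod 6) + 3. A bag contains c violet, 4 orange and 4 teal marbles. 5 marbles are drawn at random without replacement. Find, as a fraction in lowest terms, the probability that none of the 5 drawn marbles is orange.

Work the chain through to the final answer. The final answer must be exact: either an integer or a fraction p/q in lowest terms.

Stage 1: f(2) = -1*(-31) + 3*(-33) = -68; iterating: f(2)=-68, f(3)=-25, f(4)=-179, f(5)=104, f(6)=-641, f(7)=953, f(8)=-2876, f(9)=5735, f(10)=-14363, f(11)=31568, f(12)=-74657, f(13)=169361, f(14)=-393332; answer -393332
Stage 2: W1 = -393332; w = -9; -6*(-9)^4 - 2*(-9)^3 - 4*(-9)^2 + 4*(-9)^1 - 8 = (-39366) + (1458) + (-324) + (-36) + (-8) = -38276; answer -38276
Stage 3: W2 = -38276; c = 7; total draws C(15,5) = 3003; favorable C(11,5) = 462; P = 2/13; answer 2/13

2/13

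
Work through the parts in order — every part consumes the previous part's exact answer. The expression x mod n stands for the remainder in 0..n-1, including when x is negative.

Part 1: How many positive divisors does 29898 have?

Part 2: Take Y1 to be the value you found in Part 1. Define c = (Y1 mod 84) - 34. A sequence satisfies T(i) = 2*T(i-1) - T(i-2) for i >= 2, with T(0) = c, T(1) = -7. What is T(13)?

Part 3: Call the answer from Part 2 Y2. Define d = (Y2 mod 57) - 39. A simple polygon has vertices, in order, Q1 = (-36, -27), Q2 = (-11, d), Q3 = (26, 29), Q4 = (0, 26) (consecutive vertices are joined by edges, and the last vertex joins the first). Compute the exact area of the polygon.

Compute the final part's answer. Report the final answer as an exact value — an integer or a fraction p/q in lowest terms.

808

Part 1: 29898 = 2 * 3^2 * 11 * 151; number of divisors = (1+1) * (2+1) * (1+1) * (1+1) = 24; answer 24
Part 2: Y1 = 24; c = -10; T(2) = 2*(-7) - 1*(-10) = -4; iterating: T(2)=-4, T(3)=-1, T(4)=2, T(5)=5, T(6)=8, T(7)=11, T(8)=14, T(9)=17, T(10)=20, T(11)=23, T(12)=26, T(13)=29; answer 29
Part 3: Y2 = 29; d = -10; cross terms: (-36*-10 - -11*-27)=63, (-11*29 - 26*-10)=-59, (26*26 - 0*29)=676, (0*-27 - -36*26)=936; twice the area = |1616| = 1616; area = 808; answer 808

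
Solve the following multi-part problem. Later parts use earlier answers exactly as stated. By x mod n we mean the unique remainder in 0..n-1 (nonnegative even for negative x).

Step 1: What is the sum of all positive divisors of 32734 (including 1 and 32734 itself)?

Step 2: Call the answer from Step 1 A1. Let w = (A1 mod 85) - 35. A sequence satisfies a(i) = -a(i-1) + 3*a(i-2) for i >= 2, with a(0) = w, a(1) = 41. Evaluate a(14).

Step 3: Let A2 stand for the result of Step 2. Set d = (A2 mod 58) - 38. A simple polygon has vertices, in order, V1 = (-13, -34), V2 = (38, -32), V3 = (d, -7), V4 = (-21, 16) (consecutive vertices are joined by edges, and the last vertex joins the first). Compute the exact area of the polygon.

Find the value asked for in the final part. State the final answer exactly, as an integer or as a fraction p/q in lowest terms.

Step 1: 32734 = 2 * 13 * 1259; sigma = (1 + 2) * (1 + 13) * (1 + 1259) = 3 * 14 * 1260 = 52920; answer 52920
Step 2: A1 = 52920; w = 15; a(2) = -1*(41) + 3*(15) = 4; iterating: a(2)=4, a(3)=119, a(4)=-107, a(5)=464, a(6)=-785, a(7)=2177, a(8)=-4532, a(9)=11063, a(10)=-24659, a(11)=57848, a(12)=-131825, a(13)=305369, a(14)=-700844; answer -700844
Step 3: A2 = -700844; d = -10; cross terms: (-13*-32 - 38*-34)=1708, (38*-7 - -10*-32)=-586, (-10*16 - -21*-7)=-307, (-21*-34 - -13*16)=922; twice the area = |1737| = 1737; area = 1737/2; answer 1737/2

1737/2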